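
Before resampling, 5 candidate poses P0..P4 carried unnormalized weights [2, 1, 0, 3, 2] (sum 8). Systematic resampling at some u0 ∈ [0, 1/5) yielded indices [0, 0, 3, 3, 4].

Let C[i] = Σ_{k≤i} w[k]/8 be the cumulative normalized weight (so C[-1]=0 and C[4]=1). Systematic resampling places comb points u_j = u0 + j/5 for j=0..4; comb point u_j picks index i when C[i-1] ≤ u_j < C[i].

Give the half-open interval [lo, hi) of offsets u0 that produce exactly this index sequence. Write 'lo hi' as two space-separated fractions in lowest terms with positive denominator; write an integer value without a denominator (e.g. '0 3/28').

0 1/20

C = [1/4, 3/8, 3/8, 3/4, 1]
j=0 picked index 0: u0 ∈ [0, 1/4)
j=1 picked index 0: u0 ∈ [-1/5, 1/20)
j=2 picked index 3: u0 ∈ [-1/40, 7/20)
j=3 picked index 3: u0 ∈ [-9/40, 3/20)
j=4 picked index 4: u0 ∈ [-1/20, 1/5)
intersection: [0, 1/20)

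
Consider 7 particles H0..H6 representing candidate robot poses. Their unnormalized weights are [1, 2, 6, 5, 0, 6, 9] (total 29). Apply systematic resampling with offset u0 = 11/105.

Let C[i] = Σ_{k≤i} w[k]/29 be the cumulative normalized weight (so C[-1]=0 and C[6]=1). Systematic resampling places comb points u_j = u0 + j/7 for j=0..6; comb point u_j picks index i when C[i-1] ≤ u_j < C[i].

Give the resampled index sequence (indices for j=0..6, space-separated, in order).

2 2 3 5 5 6 6

C = [1/29, 3/29, 9/29, 14/29, 14/29, 20/29, 1]
j=0: u_0=11/105 ∈ [3/29, 9/29) → index 2
j=1: u_1=26/105 ∈ [3/29, 9/29) → index 2
j=2: u_2=41/105 ∈ [9/29, 14/29) → index 3
j=3: u_3=8/15 ∈ [14/29, 20/29) → index 5
j=4: u_4=71/105 ∈ [14/29, 20/29) → index 5
j=5: u_5=86/105 ∈ [20/29, 1) → index 6
j=6: u_6=101/105 ∈ [20/29, 1) → index 6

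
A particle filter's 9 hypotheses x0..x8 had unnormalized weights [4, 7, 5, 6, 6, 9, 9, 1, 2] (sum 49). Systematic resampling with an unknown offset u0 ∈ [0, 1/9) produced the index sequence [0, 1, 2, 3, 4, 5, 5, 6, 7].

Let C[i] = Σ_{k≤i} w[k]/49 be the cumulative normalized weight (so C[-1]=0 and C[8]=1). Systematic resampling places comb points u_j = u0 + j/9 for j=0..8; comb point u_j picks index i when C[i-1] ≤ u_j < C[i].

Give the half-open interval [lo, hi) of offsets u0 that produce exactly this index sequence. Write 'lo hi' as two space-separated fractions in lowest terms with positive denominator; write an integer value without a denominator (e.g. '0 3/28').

22/441 31/441

C = [4/49, 11/49, 16/49, 22/49, 4/7, 37/49, 46/49, 47/49, 1]
j=0 picked index 0: u0 ∈ [0, 4/49)
j=1 picked index 1: u0 ∈ [-13/441, 50/441)
j=2 picked index 2: u0 ∈ [1/441, 46/441)
j=3 picked index 3: u0 ∈ [-1/147, 17/147)
j=4 picked index 4: u0 ∈ [2/441, 8/63)
j=5 picked index 5: u0 ∈ [1/63, 88/441)
j=6 picked index 5: u0 ∈ [-2/21, 13/147)
j=7 picked index 6: u0 ∈ [-10/441, 71/441)
j=8 picked index 7: u0 ∈ [22/441, 31/441)
intersection: [22/441, 31/441)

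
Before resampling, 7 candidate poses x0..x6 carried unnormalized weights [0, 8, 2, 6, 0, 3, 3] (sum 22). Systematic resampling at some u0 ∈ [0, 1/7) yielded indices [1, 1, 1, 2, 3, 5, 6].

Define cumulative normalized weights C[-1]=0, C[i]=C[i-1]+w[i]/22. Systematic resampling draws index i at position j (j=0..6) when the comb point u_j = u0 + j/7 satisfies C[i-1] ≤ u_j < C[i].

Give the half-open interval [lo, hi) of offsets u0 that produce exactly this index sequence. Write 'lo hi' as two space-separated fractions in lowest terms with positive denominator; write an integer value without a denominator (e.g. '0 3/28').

C = [0, 4/11, 5/11, 8/11, 8/11, 19/22, 1]
j=0 picked index 1: u0 ∈ [0, 4/11)
j=1 picked index 1: u0 ∈ [-1/7, 17/77)
j=2 picked index 1: u0 ∈ [-2/7, 6/77)
j=3 picked index 2: u0 ∈ [-5/77, 2/77)
j=4 picked index 3: u0 ∈ [-9/77, 12/77)
j=5 picked index 5: u0 ∈ [1/77, 23/154)
j=6 picked index 6: u0 ∈ [1/154, 1/7)
intersection: [1/77, 2/77)

1/77 2/77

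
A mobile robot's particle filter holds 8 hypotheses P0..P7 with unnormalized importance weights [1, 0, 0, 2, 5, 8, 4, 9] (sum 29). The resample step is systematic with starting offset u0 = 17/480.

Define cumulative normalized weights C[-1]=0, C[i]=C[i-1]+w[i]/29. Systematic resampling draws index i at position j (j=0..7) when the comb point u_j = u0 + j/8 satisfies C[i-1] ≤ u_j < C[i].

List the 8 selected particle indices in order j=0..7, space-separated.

3 4 5 5 5 6 7 7

C = [1/29, 1/29, 1/29, 3/29, 8/29, 16/29, 20/29, 1]
j=0: u_0=17/480 ∈ [1/29, 3/29) → index 3
j=1: u_1=77/480 ∈ [3/29, 8/29) → index 4
j=2: u_2=137/480 ∈ [8/29, 16/29) → index 5
j=3: u_3=197/480 ∈ [8/29, 16/29) → index 5
j=4: u_4=257/480 ∈ [8/29, 16/29) → index 5
j=5: u_5=317/480 ∈ [16/29, 20/29) → index 6
j=6: u_6=377/480 ∈ [20/29, 1) → index 7
j=7: u_7=437/480 ∈ [20/29, 1) → index 7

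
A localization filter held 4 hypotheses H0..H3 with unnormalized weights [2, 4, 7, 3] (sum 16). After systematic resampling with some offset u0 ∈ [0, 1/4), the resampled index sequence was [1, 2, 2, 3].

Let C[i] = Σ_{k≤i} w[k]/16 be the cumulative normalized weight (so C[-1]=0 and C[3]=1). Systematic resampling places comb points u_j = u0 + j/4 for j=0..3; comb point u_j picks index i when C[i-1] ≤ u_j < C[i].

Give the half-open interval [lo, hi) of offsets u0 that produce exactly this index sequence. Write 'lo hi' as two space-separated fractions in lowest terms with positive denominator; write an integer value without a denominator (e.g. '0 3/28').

C = [1/8, 3/8, 13/16, 1]
j=0 picked index 1: u0 ∈ [1/8, 3/8)
j=1 picked index 2: u0 ∈ [1/8, 9/16)
j=2 picked index 2: u0 ∈ [-1/8, 5/16)
j=3 picked index 3: u0 ∈ [1/16, 1/4)
intersection: [1/8, 1/4)

1/8 1/4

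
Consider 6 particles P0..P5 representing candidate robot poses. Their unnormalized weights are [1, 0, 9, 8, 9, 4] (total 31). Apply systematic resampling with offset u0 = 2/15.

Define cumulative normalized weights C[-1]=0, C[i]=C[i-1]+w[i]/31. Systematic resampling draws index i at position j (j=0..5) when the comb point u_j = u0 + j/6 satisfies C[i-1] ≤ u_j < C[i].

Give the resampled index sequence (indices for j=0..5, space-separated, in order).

2 2 3 4 4 5

C = [1/31, 1/31, 10/31, 18/31, 27/31, 1]
j=0: u_0=2/15 ∈ [1/31, 10/31) → index 2
j=1: u_1=3/10 ∈ [1/31, 10/31) → index 2
j=2: u_2=7/15 ∈ [10/31, 18/31) → index 3
j=3: u_3=19/30 ∈ [18/31, 27/31) → index 4
j=4: u_4=4/5 ∈ [18/31, 27/31) → index 4
j=5: u_5=29/30 ∈ [27/31, 1) → index 5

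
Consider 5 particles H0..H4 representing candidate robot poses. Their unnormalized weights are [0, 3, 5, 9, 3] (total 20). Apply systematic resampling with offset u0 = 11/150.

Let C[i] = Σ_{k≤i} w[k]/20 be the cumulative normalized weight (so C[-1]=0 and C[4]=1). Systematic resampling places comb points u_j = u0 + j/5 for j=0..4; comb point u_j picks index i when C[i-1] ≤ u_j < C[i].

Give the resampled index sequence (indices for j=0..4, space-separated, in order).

C = [0, 3/20, 2/5, 17/20, 1]
j=0: u_0=11/150 ∈ [0, 3/20) → index 1
j=1: u_1=41/150 ∈ [3/20, 2/5) → index 2
j=2: u_2=71/150 ∈ [2/5, 17/20) → index 3
j=3: u_3=101/150 ∈ [2/5, 17/20) → index 3
j=4: u_4=131/150 ∈ [17/20, 1) → index 4

1 2 3 3 4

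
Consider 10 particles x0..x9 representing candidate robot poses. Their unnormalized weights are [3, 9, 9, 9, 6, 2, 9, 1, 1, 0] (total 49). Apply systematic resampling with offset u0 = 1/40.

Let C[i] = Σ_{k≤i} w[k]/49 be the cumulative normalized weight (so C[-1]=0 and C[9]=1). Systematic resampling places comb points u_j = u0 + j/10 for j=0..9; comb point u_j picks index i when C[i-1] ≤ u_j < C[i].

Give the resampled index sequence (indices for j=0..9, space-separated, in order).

C = [3/49, 12/49, 3/7, 30/49, 36/49, 38/49, 47/49, 48/49, 1, 1]
j=0: u_0=1/40 ∈ [0, 3/49) → index 0
j=1: u_1=1/8 ∈ [3/49, 12/49) → index 1
j=2: u_2=9/40 ∈ [3/49, 12/49) → index 1
j=3: u_3=13/40 ∈ [12/49, 3/7) → index 2
j=4: u_4=17/40 ∈ [12/49, 3/7) → index 2
j=5: u_5=21/40 ∈ [3/7, 30/49) → index 3
j=6: u_6=5/8 ∈ [30/49, 36/49) → index 4
j=7: u_7=29/40 ∈ [30/49, 36/49) → index 4
j=8: u_8=33/40 ∈ [38/49, 47/49) → index 6
j=9: u_9=37/40 ∈ [38/49, 47/49) → index 6

0 1 1 2 2 3 4 4 6 6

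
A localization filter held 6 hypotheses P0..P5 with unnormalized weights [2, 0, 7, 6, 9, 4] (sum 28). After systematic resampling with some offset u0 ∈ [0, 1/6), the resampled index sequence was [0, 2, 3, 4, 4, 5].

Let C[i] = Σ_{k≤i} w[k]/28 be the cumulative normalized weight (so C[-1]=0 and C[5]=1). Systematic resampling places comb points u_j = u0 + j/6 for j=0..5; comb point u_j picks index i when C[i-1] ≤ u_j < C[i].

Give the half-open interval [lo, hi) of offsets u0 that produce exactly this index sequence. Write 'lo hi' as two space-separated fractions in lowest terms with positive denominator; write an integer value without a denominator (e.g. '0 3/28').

C = [1/14, 1/14, 9/28, 15/28, 6/7, 1]
j=0 picked index 0: u0 ∈ [0, 1/14)
j=1 picked index 2: u0 ∈ [-2/21, 13/84)
j=2 picked index 3: u0 ∈ [-1/84, 17/84)
j=3 picked index 4: u0 ∈ [1/28, 5/14)
j=4 picked index 4: u0 ∈ [-11/84, 4/21)
j=5 picked index 5: u0 ∈ [1/42, 1/6)
intersection: [1/28, 1/14)

1/28 1/14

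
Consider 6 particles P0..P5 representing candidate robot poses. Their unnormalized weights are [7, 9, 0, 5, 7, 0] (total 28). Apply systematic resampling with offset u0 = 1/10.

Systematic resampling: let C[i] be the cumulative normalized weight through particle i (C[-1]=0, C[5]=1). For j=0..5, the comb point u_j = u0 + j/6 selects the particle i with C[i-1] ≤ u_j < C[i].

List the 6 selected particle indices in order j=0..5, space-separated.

0 1 1 3 4 4

C = [1/4, 4/7, 4/7, 3/4, 1, 1]
j=0: u_0=1/10 ∈ [0, 1/4) → index 0
j=1: u_1=4/15 ∈ [1/4, 4/7) → index 1
j=2: u_2=13/30 ∈ [1/4, 4/7) → index 1
j=3: u_3=3/5 ∈ [4/7, 3/4) → index 3
j=4: u_4=23/30 ∈ [3/4, 1) → index 4
j=5: u_5=14/15 ∈ [3/4, 1) → index 4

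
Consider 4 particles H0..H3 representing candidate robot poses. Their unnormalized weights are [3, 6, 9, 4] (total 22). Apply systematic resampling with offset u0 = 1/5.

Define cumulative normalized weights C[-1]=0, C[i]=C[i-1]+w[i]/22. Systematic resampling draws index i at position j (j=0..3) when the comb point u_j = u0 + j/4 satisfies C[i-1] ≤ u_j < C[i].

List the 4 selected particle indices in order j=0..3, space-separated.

C = [3/22, 9/22, 9/11, 1]
j=0: u_0=1/5 ∈ [3/22, 9/22) → index 1
j=1: u_1=9/20 ∈ [9/22, 9/11) → index 2
j=2: u_2=7/10 ∈ [9/22, 9/11) → index 2
j=3: u_3=19/20 ∈ [9/11, 1) → index 3

1 2 2 3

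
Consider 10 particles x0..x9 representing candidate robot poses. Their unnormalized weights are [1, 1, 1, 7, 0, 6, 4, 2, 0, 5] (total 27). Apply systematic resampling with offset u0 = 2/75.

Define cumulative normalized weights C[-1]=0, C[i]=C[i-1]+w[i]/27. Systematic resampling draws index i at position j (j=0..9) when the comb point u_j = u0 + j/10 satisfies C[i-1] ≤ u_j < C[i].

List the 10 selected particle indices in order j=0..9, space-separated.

C = [1/27, 2/27, 1/9, 10/27, 10/27, 16/27, 20/27, 22/27, 22/27, 1]
j=0: u_0=2/75 ∈ [0, 1/27) → index 0
j=1: u_1=19/150 ∈ [1/9, 10/27) → index 3
j=2: u_2=17/75 ∈ [1/9, 10/27) → index 3
j=3: u_3=49/150 ∈ [1/9, 10/27) → index 3
j=4: u_4=32/75 ∈ [10/27, 16/27) → index 5
j=5: u_5=79/150 ∈ [10/27, 16/27) → index 5
j=6: u_6=47/75 ∈ [16/27, 20/27) → index 6
j=7: u_7=109/150 ∈ [16/27, 20/27) → index 6
j=8: u_8=62/75 ∈ [22/27, 1) → index 9
j=9: u_9=139/150 ∈ [22/27, 1) → index 9

0 3 3 3 5 5 6 6 9 9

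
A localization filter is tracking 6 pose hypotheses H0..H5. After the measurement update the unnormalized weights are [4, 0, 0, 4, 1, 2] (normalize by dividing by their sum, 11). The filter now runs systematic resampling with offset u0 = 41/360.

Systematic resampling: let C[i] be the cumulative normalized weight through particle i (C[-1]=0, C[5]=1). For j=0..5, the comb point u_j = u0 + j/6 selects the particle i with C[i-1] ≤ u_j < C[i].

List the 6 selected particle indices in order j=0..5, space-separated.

C = [4/11, 4/11, 4/11, 8/11, 9/11, 1]
j=0: u_0=41/360 ∈ [0, 4/11) → index 0
j=1: u_1=101/360 ∈ [0, 4/11) → index 0
j=2: u_2=161/360 ∈ [4/11, 8/11) → index 3
j=3: u_3=221/360 ∈ [4/11, 8/11) → index 3
j=4: u_4=281/360 ∈ [8/11, 9/11) → index 4
j=5: u_5=341/360 ∈ [9/11, 1) → index 5

0 0 3 3 4 5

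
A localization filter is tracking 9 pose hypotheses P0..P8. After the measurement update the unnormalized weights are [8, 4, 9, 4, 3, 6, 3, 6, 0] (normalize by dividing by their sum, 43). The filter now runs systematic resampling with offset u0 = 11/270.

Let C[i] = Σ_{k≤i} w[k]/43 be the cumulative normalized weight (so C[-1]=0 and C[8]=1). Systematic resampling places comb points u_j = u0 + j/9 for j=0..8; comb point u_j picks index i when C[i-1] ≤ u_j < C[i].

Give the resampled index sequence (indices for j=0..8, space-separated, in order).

C = [8/43, 12/43, 21/43, 25/43, 28/43, 34/43, 37/43, 1, 1]
j=0: u_0=11/270 ∈ [0, 8/43) → index 0
j=1: u_1=41/270 ∈ [0, 8/43) → index 0
j=2: u_2=71/270 ∈ [8/43, 12/43) → index 1
j=3: u_3=101/270 ∈ [12/43, 21/43) → index 2
j=4: u_4=131/270 ∈ [12/43, 21/43) → index 2
j=5: u_5=161/270 ∈ [25/43, 28/43) → index 4
j=6: u_6=191/270 ∈ [28/43, 34/43) → index 5
j=7: u_7=221/270 ∈ [34/43, 37/43) → index 6
j=8: u_8=251/270 ∈ [37/43, 1) → index 7

0 0 1 2 2 4 5 6 7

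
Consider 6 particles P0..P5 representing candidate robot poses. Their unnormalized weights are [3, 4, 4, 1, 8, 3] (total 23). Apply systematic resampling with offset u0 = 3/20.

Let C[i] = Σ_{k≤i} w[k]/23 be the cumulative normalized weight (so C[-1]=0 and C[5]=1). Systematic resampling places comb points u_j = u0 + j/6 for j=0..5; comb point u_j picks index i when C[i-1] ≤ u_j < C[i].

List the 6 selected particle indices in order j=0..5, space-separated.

C = [3/23, 7/23, 11/23, 12/23, 20/23, 1]
j=0: u_0=3/20 ∈ [3/23, 7/23) → index 1
j=1: u_1=19/60 ∈ [7/23, 11/23) → index 2
j=2: u_2=29/60 ∈ [11/23, 12/23) → index 3
j=3: u_3=13/20 ∈ [12/23, 20/23) → index 4
j=4: u_4=49/60 ∈ [12/23, 20/23) → index 4
j=5: u_5=59/60 ∈ [20/23, 1) → index 5

1 2 3 4 4 5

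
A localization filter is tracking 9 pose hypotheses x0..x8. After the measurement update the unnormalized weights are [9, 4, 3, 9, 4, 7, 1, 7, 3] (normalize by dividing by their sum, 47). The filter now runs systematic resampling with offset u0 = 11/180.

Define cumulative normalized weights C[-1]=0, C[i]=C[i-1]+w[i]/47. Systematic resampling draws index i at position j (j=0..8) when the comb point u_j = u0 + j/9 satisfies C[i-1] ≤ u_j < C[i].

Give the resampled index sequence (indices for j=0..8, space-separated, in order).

C = [9/47, 13/47, 16/47, 25/47, 29/47, 36/47, 37/47, 44/47, 1]
j=0: u_0=11/180 ∈ [0, 9/47) → index 0
j=1: u_1=31/180 ∈ [0, 9/47) → index 0
j=2: u_2=17/60 ∈ [13/47, 16/47) → index 2
j=3: u_3=71/180 ∈ [16/47, 25/47) → index 3
j=4: u_4=91/180 ∈ [16/47, 25/47) → index 3
j=5: u_5=37/60 ∈ [25/47, 29/47) → index 4
j=6: u_6=131/180 ∈ [29/47, 36/47) → index 5
j=7: u_7=151/180 ∈ [37/47, 44/47) → index 7
j=8: u_8=19/20 ∈ [44/47, 1) → index 8

0 0 2 3 3 4 5 7 8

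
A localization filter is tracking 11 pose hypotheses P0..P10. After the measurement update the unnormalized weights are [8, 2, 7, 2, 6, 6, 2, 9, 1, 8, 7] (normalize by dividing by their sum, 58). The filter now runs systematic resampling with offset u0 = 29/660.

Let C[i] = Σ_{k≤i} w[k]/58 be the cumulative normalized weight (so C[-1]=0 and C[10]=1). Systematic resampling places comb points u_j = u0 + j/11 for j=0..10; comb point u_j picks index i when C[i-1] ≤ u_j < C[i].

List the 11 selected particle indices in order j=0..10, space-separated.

0 0 2 3 4 5 7 7 9 9 10

C = [4/29, 5/29, 17/58, 19/58, 25/58, 31/58, 33/58, 21/29, 43/58, 51/58, 1]
j=0: u_0=29/660 ∈ [0, 4/29) → index 0
j=1: u_1=89/660 ∈ [0, 4/29) → index 0
j=2: u_2=149/660 ∈ [5/29, 17/58) → index 2
j=3: u_3=19/60 ∈ [17/58, 19/58) → index 3
j=4: u_4=269/660 ∈ [19/58, 25/58) → index 4
j=5: u_5=329/660 ∈ [25/58, 31/58) → index 5
j=6: u_6=389/660 ∈ [33/58, 21/29) → index 7
j=7: u_7=449/660 ∈ [33/58, 21/29) → index 7
j=8: u_8=509/660 ∈ [43/58, 51/58) → index 9
j=9: u_9=569/660 ∈ [43/58, 51/58) → index 9
j=10: u_10=629/660 ∈ [51/58, 1) → index 10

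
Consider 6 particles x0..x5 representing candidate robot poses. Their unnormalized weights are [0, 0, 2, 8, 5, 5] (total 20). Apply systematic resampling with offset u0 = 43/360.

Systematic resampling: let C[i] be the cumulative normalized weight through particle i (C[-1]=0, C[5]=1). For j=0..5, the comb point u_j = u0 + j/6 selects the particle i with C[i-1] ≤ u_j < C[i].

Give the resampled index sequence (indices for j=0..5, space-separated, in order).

C = [0, 0, 1/10, 1/2, 3/4, 1]
j=0: u_0=43/360 ∈ [1/10, 1/2) → index 3
j=1: u_1=103/360 ∈ [1/10, 1/2) → index 3
j=2: u_2=163/360 ∈ [1/10, 1/2) → index 3
j=3: u_3=223/360 ∈ [1/2, 3/4) → index 4
j=4: u_4=283/360 ∈ [3/4, 1) → index 5
j=5: u_5=343/360 ∈ [3/4, 1) → index 5

3 3 3 4 5 5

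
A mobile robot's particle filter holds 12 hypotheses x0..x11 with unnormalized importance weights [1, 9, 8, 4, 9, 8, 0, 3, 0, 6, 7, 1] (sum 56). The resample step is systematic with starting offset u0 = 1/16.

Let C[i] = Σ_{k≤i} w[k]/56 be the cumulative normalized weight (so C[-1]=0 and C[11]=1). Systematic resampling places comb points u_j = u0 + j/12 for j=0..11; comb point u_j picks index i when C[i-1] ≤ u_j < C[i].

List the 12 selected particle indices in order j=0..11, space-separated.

1 1 2 2 4 4 5 5 7 9 10 10

C = [1/56, 5/28, 9/28, 11/28, 31/56, 39/56, 39/56, 3/4, 3/4, 6/7, 55/56, 1]
j=0: u_0=1/16 ∈ [1/56, 5/28) → index 1
j=1: u_1=7/48 ∈ [1/56, 5/28) → index 1
j=2: u_2=11/48 ∈ [5/28, 9/28) → index 2
j=3: u_3=5/16 ∈ [5/28, 9/28) → index 2
j=4: u_4=19/48 ∈ [11/28, 31/56) → index 4
j=5: u_5=23/48 ∈ [11/28, 31/56) → index 4
j=6: u_6=9/16 ∈ [31/56, 39/56) → index 5
j=7: u_7=31/48 ∈ [31/56, 39/56) → index 5
j=8: u_8=35/48 ∈ [39/56, 3/4) → index 7
j=9: u_9=13/16 ∈ [3/4, 6/7) → index 9
j=10: u_10=43/48 ∈ [6/7, 55/56) → index 10
j=11: u_11=47/48 ∈ [6/7, 55/56) → index 10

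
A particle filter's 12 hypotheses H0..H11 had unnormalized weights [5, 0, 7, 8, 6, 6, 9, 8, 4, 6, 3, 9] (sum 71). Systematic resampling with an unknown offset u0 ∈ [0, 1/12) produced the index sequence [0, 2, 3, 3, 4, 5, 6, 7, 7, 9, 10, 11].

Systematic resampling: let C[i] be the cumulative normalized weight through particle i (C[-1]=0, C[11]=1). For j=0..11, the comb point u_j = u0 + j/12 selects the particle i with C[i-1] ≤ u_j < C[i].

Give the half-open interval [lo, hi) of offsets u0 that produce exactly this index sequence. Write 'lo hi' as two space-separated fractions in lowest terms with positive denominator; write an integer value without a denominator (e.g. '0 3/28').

C = [5/71, 5/71, 12/71, 20/71, 26/71, 32/71, 41/71, 49/71, 53/71, 59/71, 62/71, 1]
j=0 picked index 0: u0 ∈ [0, 5/71)
j=1 picked index 2: u0 ∈ [-11/852, 73/852)
j=2 picked index 3: u0 ∈ [1/426, 49/426)
j=3 picked index 3: u0 ∈ [-23/284, 9/284)
j=4 picked index 4: u0 ∈ [-11/213, 7/213)
j=5 picked index 5: u0 ∈ [-43/852, 29/852)
j=6 picked index 6: u0 ∈ [-7/142, 11/142)
j=7 picked index 7: u0 ∈ [-5/852, 91/852)
j=8 picked index 7: u0 ∈ [-19/213, 5/213)
j=9 picked index 9: u0 ∈ [-1/284, 23/284)
j=10 picked index 10: u0 ∈ [-1/426, 17/426)
j=11 picked index 11: u0 ∈ [-37/852, 1/12)
intersection: [1/426, 5/213)

1/426 5/213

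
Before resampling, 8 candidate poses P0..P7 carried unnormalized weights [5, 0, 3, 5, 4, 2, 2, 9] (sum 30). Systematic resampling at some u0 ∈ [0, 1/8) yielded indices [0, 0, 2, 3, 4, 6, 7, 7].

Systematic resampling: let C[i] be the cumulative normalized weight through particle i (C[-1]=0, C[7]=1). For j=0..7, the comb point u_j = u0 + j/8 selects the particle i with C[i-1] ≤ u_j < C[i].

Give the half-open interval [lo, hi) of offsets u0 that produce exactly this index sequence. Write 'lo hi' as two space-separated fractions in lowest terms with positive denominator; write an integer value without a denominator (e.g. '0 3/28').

C = [1/6, 1/6, 4/15, 13/30, 17/30, 19/30, 7/10, 1]
j=0 picked index 0: u0 ∈ [0, 1/6)
j=1 picked index 0: u0 ∈ [-1/8, 1/24)
j=2 picked index 2: u0 ∈ [-1/12, 1/60)
j=3 picked index 3: u0 ∈ [-13/120, 7/120)
j=4 picked index 4: u0 ∈ [-1/15, 1/15)
j=5 picked index 6: u0 ∈ [1/120, 3/40)
j=6 picked index 7: u0 ∈ [-1/20, 1/4)
j=7 picked index 7: u0 ∈ [-7/40, 1/8)
intersection: [1/120, 1/60)

1/120 1/60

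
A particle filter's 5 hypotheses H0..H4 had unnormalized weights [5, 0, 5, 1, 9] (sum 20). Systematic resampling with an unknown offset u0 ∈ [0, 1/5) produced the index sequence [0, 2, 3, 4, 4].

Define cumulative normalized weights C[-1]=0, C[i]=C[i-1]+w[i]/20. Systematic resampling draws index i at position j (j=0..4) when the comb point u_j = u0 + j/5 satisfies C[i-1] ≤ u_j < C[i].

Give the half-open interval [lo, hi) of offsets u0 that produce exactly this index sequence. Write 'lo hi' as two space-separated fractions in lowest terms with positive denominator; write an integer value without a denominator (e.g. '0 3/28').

C = [1/4, 1/4, 1/2, 11/20, 1]
j=0 picked index 0: u0 ∈ [0, 1/4)
j=1 picked index 2: u0 ∈ [1/20, 3/10)
j=2 picked index 3: u0 ∈ [1/10, 3/20)
j=3 picked index 4: u0 ∈ [-1/20, 2/5)
j=4 picked index 4: u0 ∈ [-1/4, 1/5)
intersection: [1/10, 3/20)

1/10 3/20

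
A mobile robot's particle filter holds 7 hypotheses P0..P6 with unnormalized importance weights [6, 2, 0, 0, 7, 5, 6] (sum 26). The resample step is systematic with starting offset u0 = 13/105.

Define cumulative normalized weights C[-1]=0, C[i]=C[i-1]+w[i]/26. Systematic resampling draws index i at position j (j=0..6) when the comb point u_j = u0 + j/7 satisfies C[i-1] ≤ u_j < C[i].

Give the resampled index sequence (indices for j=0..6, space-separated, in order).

0 1 4 4 5 6 6

C = [3/13, 4/13, 4/13, 4/13, 15/26, 10/13, 1]
j=0: u_0=13/105 ∈ [0, 3/13) → index 0
j=1: u_1=4/15 ∈ [3/13, 4/13) → index 1
j=2: u_2=43/105 ∈ [4/13, 15/26) → index 4
j=3: u_3=58/105 ∈ [4/13, 15/26) → index 4
j=4: u_4=73/105 ∈ [15/26, 10/13) → index 5
j=5: u_5=88/105 ∈ [10/13, 1) → index 6
j=6: u_6=103/105 ∈ [10/13, 1) → index 6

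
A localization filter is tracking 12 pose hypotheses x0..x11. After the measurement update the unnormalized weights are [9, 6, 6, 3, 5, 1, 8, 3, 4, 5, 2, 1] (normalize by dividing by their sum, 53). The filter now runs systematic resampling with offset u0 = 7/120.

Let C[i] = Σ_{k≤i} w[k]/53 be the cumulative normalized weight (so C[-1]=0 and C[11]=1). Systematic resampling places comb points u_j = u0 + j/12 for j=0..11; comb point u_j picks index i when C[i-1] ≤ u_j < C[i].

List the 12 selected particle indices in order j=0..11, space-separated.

C = [9/53, 15/53, 21/53, 24/53, 29/53, 30/53, 38/53, 41/53, 45/53, 50/53, 52/53, 1]
j=0: u_0=7/120 ∈ [0, 9/53) → index 0
j=1: u_1=17/120 ∈ [0, 9/53) → index 0
j=2: u_2=9/40 ∈ [9/53, 15/53) → index 1
j=3: u_3=37/120 ∈ [15/53, 21/53) → index 2
j=4: u_4=47/120 ∈ [15/53, 21/53) → index 2
j=5: u_5=19/40 ∈ [24/53, 29/53) → index 4
j=6: u_6=67/120 ∈ [29/53, 30/53) → index 5
j=7: u_7=77/120 ∈ [30/53, 38/53) → index 6
j=8: u_8=29/40 ∈ [38/53, 41/53) → index 7
j=9: u_9=97/120 ∈ [41/53, 45/53) → index 8
j=10: u_10=107/120 ∈ [45/53, 50/53) → index 9
j=11: u_11=39/40 ∈ [50/53, 52/53) → index 10

0 0 1 2 2 4 5 6 7 8 9 10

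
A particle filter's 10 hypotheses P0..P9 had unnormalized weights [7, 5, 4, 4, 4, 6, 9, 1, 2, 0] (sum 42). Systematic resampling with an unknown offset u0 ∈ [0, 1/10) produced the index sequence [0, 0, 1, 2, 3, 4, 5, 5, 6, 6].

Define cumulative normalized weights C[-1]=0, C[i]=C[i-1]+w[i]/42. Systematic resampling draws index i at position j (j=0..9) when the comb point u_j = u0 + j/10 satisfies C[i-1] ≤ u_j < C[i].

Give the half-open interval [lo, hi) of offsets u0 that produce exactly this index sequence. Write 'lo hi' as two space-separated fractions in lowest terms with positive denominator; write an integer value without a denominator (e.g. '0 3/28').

0 1/70

C = [1/6, 2/7, 8/21, 10/21, 4/7, 5/7, 13/14, 20/21, 1, 1]
j=0 picked index 0: u0 ∈ [0, 1/6)
j=1 picked index 0: u0 ∈ [-1/10, 1/15)
j=2 picked index 1: u0 ∈ [-1/30, 3/35)
j=3 picked index 2: u0 ∈ [-1/70, 17/210)
j=4 picked index 3: u0 ∈ [-2/105, 8/105)
j=5 picked index 4: u0 ∈ [-1/42, 1/14)
j=6 picked index 5: u0 ∈ [-1/35, 4/35)
j=7 picked index 5: u0 ∈ [-9/70, 1/70)
j=8 picked index 6: u0 ∈ [-3/35, 9/70)
j=9 picked index 6: u0 ∈ [-13/70, 1/35)
intersection: [0, 1/70)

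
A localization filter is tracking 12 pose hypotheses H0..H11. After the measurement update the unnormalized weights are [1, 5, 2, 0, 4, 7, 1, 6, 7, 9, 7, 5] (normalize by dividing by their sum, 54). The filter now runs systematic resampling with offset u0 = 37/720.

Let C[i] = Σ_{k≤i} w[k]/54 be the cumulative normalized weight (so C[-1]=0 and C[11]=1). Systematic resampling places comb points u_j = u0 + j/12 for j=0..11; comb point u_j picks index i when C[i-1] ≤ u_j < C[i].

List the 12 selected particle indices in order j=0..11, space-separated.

C = [1/54, 1/9, 4/27, 4/27, 2/9, 19/54, 10/27, 13/27, 11/18, 7/9, 49/54, 1]
j=0: u_0=37/720 ∈ [1/54, 1/9) → index 1
j=1: u_1=97/720 ∈ [1/9, 4/27) → index 2
j=2: u_2=157/720 ∈ [4/27, 2/9) → index 4
j=3: u_3=217/720 ∈ [2/9, 19/54) → index 5
j=4: u_4=277/720 ∈ [10/27, 13/27) → index 7
j=5: u_5=337/720 ∈ [10/27, 13/27) → index 7
j=6: u_6=397/720 ∈ [13/27, 11/18) → index 8
j=7: u_7=457/720 ∈ [11/18, 7/9) → index 9
j=8: u_8=517/720 ∈ [11/18, 7/9) → index 9
j=9: u_9=577/720 ∈ [7/9, 49/54) → index 10
j=10: u_10=637/720 ∈ [7/9, 49/54) → index 10
j=11: u_11=697/720 ∈ [49/54, 1) → index 11

1 2 4 5 7 7 8 9 9 10 10 11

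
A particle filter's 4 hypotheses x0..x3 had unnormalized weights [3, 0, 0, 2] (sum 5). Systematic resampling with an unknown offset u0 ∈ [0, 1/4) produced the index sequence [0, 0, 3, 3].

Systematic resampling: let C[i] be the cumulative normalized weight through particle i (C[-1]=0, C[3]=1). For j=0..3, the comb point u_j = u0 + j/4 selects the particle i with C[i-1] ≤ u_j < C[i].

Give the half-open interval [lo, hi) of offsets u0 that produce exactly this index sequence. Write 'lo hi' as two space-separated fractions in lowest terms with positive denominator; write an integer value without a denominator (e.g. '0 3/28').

1/10 1/4

C = [3/5, 3/5, 3/5, 1]
j=0 picked index 0: u0 ∈ [0, 3/5)
j=1 picked index 0: u0 ∈ [-1/4, 7/20)
j=2 picked index 3: u0 ∈ [1/10, 1/2)
j=3 picked index 3: u0 ∈ [-3/20, 1/4)
intersection: [1/10, 1/4)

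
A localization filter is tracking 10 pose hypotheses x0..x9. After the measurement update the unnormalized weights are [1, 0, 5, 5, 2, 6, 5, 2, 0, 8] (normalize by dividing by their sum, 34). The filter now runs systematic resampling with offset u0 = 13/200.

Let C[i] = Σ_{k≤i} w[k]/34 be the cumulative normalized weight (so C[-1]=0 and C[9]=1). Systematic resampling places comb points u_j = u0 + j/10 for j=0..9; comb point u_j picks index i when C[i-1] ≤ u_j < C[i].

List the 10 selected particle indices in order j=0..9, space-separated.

2 2 3 4 5 6 6 9 9 9

C = [1/34, 1/34, 3/17, 11/34, 13/34, 19/34, 12/17, 13/17, 13/17, 1]
j=0: u_0=13/200 ∈ [1/34, 3/17) → index 2
j=1: u_1=33/200 ∈ [1/34, 3/17) → index 2
j=2: u_2=53/200 ∈ [3/17, 11/34) → index 3
j=3: u_3=73/200 ∈ [11/34, 13/34) → index 4
j=4: u_4=93/200 ∈ [13/34, 19/34) → index 5
j=5: u_5=113/200 ∈ [19/34, 12/17) → index 6
j=6: u_6=133/200 ∈ [19/34, 12/17) → index 6
j=7: u_7=153/200 ∈ [13/17, 1) → index 9
j=8: u_8=173/200 ∈ [13/17, 1) → index 9
j=9: u_9=193/200 ∈ [13/17, 1) → index 9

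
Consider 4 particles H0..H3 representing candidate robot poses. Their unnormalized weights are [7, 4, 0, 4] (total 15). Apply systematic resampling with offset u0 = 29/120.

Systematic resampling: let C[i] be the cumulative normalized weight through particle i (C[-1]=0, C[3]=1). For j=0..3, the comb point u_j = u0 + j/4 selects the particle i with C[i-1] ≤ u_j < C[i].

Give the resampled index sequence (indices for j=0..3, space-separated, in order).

C = [7/15, 11/15, 11/15, 1]
j=0: u_0=29/120 ∈ [0, 7/15) → index 0
j=1: u_1=59/120 ∈ [7/15, 11/15) → index 1
j=2: u_2=89/120 ∈ [11/15, 1) → index 3
j=3: u_3=119/120 ∈ [11/15, 1) → index 3

0 1 3 3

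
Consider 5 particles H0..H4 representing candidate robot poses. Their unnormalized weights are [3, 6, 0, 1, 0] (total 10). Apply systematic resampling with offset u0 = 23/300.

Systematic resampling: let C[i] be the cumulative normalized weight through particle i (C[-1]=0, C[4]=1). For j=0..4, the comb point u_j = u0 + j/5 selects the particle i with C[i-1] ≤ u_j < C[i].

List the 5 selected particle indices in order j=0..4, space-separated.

0 0 1 1 1

C = [3/10, 9/10, 9/10, 1, 1]
j=0: u_0=23/300 ∈ [0, 3/10) → index 0
j=1: u_1=83/300 ∈ [0, 3/10) → index 0
j=2: u_2=143/300 ∈ [3/10, 9/10) → index 1
j=3: u_3=203/300 ∈ [3/10, 9/10) → index 1
j=4: u_4=263/300 ∈ [3/10, 9/10) → index 1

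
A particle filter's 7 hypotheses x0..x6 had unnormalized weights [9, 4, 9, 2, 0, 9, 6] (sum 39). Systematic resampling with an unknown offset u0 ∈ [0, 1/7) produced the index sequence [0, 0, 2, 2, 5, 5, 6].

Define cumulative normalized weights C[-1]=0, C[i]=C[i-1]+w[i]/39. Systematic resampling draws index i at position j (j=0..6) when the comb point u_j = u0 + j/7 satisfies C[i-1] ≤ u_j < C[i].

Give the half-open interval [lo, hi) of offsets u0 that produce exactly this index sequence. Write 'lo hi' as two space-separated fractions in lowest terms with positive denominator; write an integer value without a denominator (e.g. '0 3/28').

C = [3/13, 1/3, 22/39, 8/13, 8/13, 11/13, 1]
j=0 picked index 0: u0 ∈ [0, 3/13)
j=1 picked index 0: u0 ∈ [-1/7, 8/91)
j=2 picked index 2: u0 ∈ [1/21, 76/273)
j=3 picked index 2: u0 ∈ [-2/21, 37/273)
j=4 picked index 5: u0 ∈ [4/91, 25/91)
j=5 picked index 5: u0 ∈ [-9/91, 12/91)
j=6 picked index 6: u0 ∈ [-1/91, 1/7)
intersection: [1/21, 8/91)

1/21 8/91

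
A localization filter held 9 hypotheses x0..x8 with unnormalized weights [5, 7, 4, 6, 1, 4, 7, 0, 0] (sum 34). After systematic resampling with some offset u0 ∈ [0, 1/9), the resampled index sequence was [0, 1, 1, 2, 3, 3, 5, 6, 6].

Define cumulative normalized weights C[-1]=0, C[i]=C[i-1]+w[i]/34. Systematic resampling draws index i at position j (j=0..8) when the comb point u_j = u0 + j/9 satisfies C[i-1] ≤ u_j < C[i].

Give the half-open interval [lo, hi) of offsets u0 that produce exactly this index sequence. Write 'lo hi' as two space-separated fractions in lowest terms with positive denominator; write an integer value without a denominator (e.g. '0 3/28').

11/306 14/153

C = [5/34, 6/17, 8/17, 11/17, 23/34, 27/34, 1, 1, 1]
j=0 picked index 0: u0 ∈ [0, 5/34)
j=1 picked index 1: u0 ∈ [11/306, 37/153)
j=2 picked index 1: u0 ∈ [-23/306, 20/153)
j=3 picked index 2: u0 ∈ [1/51, 7/51)
j=4 picked index 3: u0 ∈ [4/153, 31/153)
j=5 picked index 3: u0 ∈ [-13/153, 14/153)
j=6 picked index 5: u0 ∈ [1/102, 13/102)
j=7 picked index 6: u0 ∈ [5/306, 2/9)
j=8 picked index 6: u0 ∈ [-29/306, 1/9)
intersection: [11/306, 14/153)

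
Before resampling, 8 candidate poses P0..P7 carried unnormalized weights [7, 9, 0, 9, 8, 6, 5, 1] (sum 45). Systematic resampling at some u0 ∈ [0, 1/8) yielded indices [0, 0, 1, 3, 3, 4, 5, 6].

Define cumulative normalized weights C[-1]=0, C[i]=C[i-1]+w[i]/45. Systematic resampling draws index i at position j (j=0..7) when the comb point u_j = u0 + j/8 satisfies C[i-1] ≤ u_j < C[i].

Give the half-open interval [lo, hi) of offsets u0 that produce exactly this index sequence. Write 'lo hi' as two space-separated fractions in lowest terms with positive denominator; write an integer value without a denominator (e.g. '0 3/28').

0 11/360

C = [7/45, 16/45, 16/45, 5/9, 11/15, 13/15, 44/45, 1]
j=0 picked index 0: u0 ∈ [0, 7/45)
j=1 picked index 0: u0 ∈ [-1/8, 11/360)
j=2 picked index 1: u0 ∈ [-17/180, 19/180)
j=3 picked index 3: u0 ∈ [-7/360, 13/72)
j=4 picked index 3: u0 ∈ [-13/90, 1/18)
j=5 picked index 4: u0 ∈ [-5/72, 13/120)
j=6 picked index 5: u0 ∈ [-1/60, 7/60)
j=7 picked index 6: u0 ∈ [-1/120, 37/360)
intersection: [0, 11/360)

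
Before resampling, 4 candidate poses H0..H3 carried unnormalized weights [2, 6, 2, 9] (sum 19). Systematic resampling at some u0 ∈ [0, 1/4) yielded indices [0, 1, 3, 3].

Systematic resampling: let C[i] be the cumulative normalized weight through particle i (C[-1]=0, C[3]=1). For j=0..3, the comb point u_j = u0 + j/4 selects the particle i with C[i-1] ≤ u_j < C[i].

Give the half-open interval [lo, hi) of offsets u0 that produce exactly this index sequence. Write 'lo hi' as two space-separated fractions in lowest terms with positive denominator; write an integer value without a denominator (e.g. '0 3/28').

1/38 2/19

C = [2/19, 8/19, 10/19, 1]
j=0 picked index 0: u0 ∈ [0, 2/19)
j=1 picked index 1: u0 ∈ [-11/76, 13/76)
j=2 picked index 3: u0 ∈ [1/38, 1/2)
j=3 picked index 3: u0 ∈ [-17/76, 1/4)
intersection: [1/38, 2/19)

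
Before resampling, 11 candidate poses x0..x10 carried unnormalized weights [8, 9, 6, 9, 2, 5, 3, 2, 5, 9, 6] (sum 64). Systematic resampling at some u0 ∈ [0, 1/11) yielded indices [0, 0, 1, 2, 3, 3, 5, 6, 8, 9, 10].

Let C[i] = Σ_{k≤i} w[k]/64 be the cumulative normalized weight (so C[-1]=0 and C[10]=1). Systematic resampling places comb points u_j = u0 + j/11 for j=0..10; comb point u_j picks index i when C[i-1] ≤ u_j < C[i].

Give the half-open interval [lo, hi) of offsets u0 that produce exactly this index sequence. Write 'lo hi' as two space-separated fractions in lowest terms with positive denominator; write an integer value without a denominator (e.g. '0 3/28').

0 7/352

C = [1/8, 17/64, 23/64, 1/2, 17/32, 39/64, 21/32, 11/16, 49/64, 29/32, 1]
j=0 picked index 0: u0 ∈ [0, 1/8)
j=1 picked index 0: u0 ∈ [-1/11, 3/88)
j=2 picked index 1: u0 ∈ [-5/88, 59/704)
j=3 picked index 2: u0 ∈ [-5/704, 61/704)
j=4 picked index 3: u0 ∈ [-3/704, 3/22)
j=5 picked index 3: u0 ∈ [-67/704, 1/22)
j=6 picked index 5: u0 ∈ [-5/352, 45/704)
j=7 picked index 6: u0 ∈ [-19/704, 7/352)
j=8 picked index 8: u0 ∈ [-7/176, 27/704)
j=9 picked index 9: u0 ∈ [-37/704, 31/352)
j=10 picked index 10: u0 ∈ [-1/352, 1/11)
intersection: [0, 7/352)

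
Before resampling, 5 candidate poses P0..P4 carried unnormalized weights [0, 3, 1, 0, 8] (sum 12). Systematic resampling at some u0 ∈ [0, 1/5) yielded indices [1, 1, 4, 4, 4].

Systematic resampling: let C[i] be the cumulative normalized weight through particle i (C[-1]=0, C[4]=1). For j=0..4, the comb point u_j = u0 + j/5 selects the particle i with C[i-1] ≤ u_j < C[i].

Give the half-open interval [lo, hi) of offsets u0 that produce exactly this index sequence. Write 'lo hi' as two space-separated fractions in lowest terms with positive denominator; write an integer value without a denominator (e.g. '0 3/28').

C = [0, 1/4, 1/3, 1/3, 1]
j=0 picked index 1: u0 ∈ [0, 1/4)
j=1 picked index 1: u0 ∈ [-1/5, 1/20)
j=2 picked index 4: u0 ∈ [-1/15, 3/5)
j=3 picked index 4: u0 ∈ [-4/15, 2/5)
j=4 picked index 4: u0 ∈ [-7/15, 1/5)
intersection: [0, 1/20)

0 1/20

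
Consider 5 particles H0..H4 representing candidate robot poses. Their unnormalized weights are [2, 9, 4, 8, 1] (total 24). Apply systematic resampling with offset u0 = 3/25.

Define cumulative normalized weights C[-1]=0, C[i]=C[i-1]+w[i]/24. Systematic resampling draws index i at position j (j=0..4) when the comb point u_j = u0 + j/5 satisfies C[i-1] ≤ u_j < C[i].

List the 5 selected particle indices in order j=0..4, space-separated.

1 1 2 3 3

C = [1/12, 11/24, 5/8, 23/24, 1]
j=0: u_0=3/25 ∈ [1/12, 11/24) → index 1
j=1: u_1=8/25 ∈ [1/12, 11/24) → index 1
j=2: u_2=13/25 ∈ [11/24, 5/8) → index 2
j=3: u_3=18/25 ∈ [5/8, 23/24) → index 3
j=4: u_4=23/25 ∈ [5/8, 23/24) → index 3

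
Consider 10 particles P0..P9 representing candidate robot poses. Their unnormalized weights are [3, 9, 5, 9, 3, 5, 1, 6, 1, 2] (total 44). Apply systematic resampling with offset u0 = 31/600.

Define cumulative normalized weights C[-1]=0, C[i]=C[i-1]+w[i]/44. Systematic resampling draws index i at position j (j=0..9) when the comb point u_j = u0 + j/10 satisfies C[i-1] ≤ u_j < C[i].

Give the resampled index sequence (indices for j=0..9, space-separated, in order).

0 1 1 2 3 3 4 5 7 8

C = [3/44, 3/11, 17/44, 13/22, 29/44, 17/22, 35/44, 41/44, 21/22, 1]
j=0: u_0=31/600 ∈ [0, 3/44) → index 0
j=1: u_1=91/600 ∈ [3/44, 3/11) → index 1
j=2: u_2=151/600 ∈ [3/44, 3/11) → index 1
j=3: u_3=211/600 ∈ [3/11, 17/44) → index 2
j=4: u_4=271/600 ∈ [17/44, 13/22) → index 3
j=5: u_5=331/600 ∈ [17/44, 13/22) → index 3
j=6: u_6=391/600 ∈ [13/22, 29/44) → index 4
j=7: u_7=451/600 ∈ [29/44, 17/22) → index 5
j=8: u_8=511/600 ∈ [35/44, 41/44) → index 7
j=9: u_9=571/600 ∈ [41/44, 21/22) → index 8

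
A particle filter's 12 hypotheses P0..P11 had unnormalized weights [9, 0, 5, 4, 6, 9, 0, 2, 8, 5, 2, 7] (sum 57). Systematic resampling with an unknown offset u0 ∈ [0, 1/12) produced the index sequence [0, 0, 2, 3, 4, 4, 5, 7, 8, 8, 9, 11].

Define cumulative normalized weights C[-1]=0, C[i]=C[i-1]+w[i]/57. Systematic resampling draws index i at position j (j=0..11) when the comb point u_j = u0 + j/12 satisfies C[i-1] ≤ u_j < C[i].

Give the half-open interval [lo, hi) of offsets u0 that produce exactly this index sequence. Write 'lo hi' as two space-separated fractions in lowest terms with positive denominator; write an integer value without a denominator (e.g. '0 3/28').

0 1/228

C = [3/19, 3/19, 14/57, 6/19, 8/19, 11/19, 11/19, 35/57, 43/57, 16/19, 50/57, 1]
j=0 picked index 0: u0 ∈ [0, 3/19)
j=1 picked index 0: u0 ∈ [-1/12, 17/228)
j=2 picked index 2: u0 ∈ [-1/114, 3/38)
j=3 picked index 3: u0 ∈ [-1/228, 5/76)
j=4 picked index 4: u0 ∈ [-1/57, 5/57)
j=5 picked index 4: u0 ∈ [-23/228, 1/228)
j=6 picked index 5: u0 ∈ [-3/38, 3/38)
j=7 picked index 7: u0 ∈ [-1/228, 7/228)
j=8 picked index 8: u0 ∈ [-1/19, 5/57)
j=9 picked index 8: u0 ∈ [-31/228, 1/228)
j=10 picked index 9: u0 ∈ [-3/38, 1/114)
j=11 picked index 11: u0 ∈ [-3/76, 1/12)
intersection: [0, 1/228)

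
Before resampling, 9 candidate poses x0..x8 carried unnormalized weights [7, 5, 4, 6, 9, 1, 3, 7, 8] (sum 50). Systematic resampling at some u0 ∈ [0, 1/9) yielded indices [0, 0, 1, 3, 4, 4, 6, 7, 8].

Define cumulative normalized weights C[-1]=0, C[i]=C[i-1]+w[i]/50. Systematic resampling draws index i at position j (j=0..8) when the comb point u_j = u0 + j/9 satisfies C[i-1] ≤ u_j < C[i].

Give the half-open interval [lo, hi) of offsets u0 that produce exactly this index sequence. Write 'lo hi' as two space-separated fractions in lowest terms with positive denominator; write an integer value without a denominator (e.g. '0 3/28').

0 4/225

C = [7/50, 6/25, 8/25, 11/25, 31/50, 16/25, 7/10, 21/25, 1]
j=0 picked index 0: u0 ∈ [0, 7/50)
j=1 picked index 0: u0 ∈ [-1/9, 13/450)
j=2 picked index 1: u0 ∈ [-37/450, 4/225)
j=3 picked index 3: u0 ∈ [-1/75, 8/75)
j=4 picked index 4: u0 ∈ [-1/225, 79/450)
j=5 picked index 4: u0 ∈ [-26/225, 29/450)
j=6 picked index 6: u0 ∈ [-2/75, 1/30)
j=7 picked index 7: u0 ∈ [-7/90, 14/225)
j=8 picked index 8: u0 ∈ [-11/225, 1/9)
intersection: [0, 4/225)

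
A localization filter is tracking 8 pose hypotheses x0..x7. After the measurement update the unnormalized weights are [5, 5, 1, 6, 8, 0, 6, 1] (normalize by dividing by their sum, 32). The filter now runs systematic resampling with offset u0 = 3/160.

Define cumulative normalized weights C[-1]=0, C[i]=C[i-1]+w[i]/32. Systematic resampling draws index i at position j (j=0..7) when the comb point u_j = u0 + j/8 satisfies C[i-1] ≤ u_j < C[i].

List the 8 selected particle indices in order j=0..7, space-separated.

0 0 1 3 3 4 4 6

C = [5/32, 5/16, 11/32, 17/32, 25/32, 25/32, 31/32, 1]
j=0: u_0=3/160 ∈ [0, 5/32) → index 0
j=1: u_1=23/160 ∈ [0, 5/32) → index 0
j=2: u_2=43/160 ∈ [5/32, 5/16) → index 1
j=3: u_3=63/160 ∈ [11/32, 17/32) → index 3
j=4: u_4=83/160 ∈ [11/32, 17/32) → index 3
j=5: u_5=103/160 ∈ [17/32, 25/32) → index 4
j=6: u_6=123/160 ∈ [17/32, 25/32) → index 4
j=7: u_7=143/160 ∈ [25/32, 31/32) → index 6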